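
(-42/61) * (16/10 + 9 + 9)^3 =-39530064/7625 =-5184.27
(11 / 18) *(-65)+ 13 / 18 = -39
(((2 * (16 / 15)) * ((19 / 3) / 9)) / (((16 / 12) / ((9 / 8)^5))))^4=2981326469522972481 / 175921860444160000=16.95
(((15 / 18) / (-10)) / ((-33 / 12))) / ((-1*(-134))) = 1 / 4422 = 0.00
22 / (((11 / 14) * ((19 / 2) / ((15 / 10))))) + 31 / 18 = 2101 / 342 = 6.14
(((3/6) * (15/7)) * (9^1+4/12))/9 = 10/9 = 1.11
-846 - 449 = -1295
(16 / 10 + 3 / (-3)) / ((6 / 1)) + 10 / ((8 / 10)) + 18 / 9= 73 / 5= 14.60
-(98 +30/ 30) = -99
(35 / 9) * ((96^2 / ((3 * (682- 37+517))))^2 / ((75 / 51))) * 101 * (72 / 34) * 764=3020180.69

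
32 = 32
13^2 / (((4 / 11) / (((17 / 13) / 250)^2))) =3179 / 250000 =0.01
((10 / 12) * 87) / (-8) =-145 / 16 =-9.06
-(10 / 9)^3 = -1000 / 729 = -1.37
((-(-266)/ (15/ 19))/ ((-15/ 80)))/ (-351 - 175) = 40432/ 11835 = 3.42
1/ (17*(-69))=-1/ 1173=-0.00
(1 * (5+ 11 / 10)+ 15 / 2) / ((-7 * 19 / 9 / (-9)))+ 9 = 11493 / 665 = 17.28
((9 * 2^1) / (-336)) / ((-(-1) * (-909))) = 1 / 16968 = 0.00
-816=-816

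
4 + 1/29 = 117/29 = 4.03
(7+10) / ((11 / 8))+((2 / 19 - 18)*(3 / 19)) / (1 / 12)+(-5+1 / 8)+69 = 1352771 / 31768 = 42.58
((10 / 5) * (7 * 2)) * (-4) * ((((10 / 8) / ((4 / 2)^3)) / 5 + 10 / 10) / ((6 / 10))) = -385 / 2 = -192.50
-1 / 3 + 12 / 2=17 / 3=5.67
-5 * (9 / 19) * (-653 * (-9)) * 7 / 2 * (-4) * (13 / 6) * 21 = 168464205 / 19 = 8866537.11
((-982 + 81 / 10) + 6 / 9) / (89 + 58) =-4171 / 630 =-6.62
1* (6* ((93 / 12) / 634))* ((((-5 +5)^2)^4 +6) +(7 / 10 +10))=15531 / 12680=1.22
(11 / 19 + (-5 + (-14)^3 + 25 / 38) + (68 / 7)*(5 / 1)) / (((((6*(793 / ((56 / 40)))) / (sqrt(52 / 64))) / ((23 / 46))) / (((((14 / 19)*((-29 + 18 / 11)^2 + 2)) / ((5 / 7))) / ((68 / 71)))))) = -289.45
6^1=6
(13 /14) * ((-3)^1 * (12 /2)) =-117 /7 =-16.71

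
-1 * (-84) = 84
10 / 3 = 3.33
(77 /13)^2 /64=5929 /10816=0.55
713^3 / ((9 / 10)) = 3624670970 / 9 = 402741218.89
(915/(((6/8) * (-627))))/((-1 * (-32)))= -305/5016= -0.06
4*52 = 208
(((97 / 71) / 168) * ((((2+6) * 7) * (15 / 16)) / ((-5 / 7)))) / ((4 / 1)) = -679 / 4544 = -0.15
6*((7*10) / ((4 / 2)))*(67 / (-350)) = -201 / 5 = -40.20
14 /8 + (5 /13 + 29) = 1619 /52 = 31.13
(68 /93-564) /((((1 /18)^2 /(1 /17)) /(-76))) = 429967872 /527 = 815878.31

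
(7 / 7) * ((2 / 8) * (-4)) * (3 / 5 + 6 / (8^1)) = -27 / 20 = -1.35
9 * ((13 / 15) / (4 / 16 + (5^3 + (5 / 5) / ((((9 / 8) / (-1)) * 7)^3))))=39007332 / 626357495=0.06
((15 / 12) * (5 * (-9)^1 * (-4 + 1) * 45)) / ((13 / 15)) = 455625 / 52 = 8762.02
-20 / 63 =-0.32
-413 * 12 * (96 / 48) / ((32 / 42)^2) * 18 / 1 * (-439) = 2158822449 / 16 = 134926403.06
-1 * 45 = -45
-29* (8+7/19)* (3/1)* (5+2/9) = -72239/19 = -3802.05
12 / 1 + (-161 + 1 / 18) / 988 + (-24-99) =-1976921 / 17784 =-111.16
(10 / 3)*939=3130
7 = 7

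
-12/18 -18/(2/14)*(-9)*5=5669.33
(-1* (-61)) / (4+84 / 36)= 183 / 19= 9.63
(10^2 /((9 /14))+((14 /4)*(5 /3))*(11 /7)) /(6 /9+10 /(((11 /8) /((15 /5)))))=32615 /4452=7.33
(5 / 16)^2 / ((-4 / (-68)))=425 / 256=1.66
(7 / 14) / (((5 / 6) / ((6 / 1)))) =18 / 5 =3.60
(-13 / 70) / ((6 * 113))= -13 / 47460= -0.00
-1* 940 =-940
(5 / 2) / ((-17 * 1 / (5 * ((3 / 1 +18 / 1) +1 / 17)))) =-4475 / 289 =-15.48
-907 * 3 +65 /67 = -182242 /67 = -2720.03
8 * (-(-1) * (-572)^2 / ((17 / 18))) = 47114496 / 17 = 2771440.94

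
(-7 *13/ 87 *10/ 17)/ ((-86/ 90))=13650/ 21199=0.64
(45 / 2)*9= 405 / 2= 202.50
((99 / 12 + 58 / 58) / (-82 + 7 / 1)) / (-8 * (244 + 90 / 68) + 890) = 629 / 5470200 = 0.00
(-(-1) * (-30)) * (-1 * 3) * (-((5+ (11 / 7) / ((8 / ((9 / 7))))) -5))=-4455 / 196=-22.73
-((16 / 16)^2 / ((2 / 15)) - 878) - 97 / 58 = 25196 / 29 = 868.83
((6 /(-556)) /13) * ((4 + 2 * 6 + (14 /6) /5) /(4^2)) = -19 /22240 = -0.00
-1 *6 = -6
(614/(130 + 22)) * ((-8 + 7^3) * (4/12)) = 102845/228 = 451.07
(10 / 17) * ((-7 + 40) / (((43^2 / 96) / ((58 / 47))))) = 1837440 / 1477351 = 1.24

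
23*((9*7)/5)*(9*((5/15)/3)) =1449/5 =289.80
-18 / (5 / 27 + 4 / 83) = -40338 / 523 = -77.13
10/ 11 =0.91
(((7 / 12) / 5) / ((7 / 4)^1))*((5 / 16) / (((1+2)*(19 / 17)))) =17 / 2736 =0.01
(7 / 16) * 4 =7 / 4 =1.75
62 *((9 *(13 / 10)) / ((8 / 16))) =7254 / 5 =1450.80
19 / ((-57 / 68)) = -22.67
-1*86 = -86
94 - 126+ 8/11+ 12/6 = -322/11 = -29.27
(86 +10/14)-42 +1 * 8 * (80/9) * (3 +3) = 9899/21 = 471.38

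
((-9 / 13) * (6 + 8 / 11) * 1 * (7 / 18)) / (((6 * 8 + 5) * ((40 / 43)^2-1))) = 478891 / 1887171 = 0.25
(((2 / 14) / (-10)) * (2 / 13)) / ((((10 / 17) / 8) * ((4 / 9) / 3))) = -0.20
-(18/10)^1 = -9/5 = -1.80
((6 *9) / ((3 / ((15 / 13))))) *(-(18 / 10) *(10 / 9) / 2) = -270 / 13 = -20.77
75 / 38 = 1.97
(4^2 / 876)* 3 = 4 / 73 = 0.05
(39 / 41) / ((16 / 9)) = 351 / 656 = 0.54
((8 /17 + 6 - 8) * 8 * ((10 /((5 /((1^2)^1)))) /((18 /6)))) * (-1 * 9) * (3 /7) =3744 /119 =31.46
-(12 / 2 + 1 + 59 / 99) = -752 / 99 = -7.60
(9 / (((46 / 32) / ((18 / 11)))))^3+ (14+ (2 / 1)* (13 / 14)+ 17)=125624494526 / 113359939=1108.19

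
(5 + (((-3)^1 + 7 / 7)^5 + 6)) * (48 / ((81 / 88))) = -9856 / 9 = -1095.11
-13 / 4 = -3.25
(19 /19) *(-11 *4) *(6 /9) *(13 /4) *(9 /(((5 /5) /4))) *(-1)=3432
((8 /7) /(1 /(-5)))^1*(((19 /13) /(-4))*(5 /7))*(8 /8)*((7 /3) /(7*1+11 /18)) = 5700 /12467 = 0.46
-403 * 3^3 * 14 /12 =-25389 /2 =-12694.50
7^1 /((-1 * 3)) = -7 /3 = -2.33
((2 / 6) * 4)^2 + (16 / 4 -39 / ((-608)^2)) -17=-37336415 / 3326976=-11.22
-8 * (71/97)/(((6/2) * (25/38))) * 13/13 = -21584/7275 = -2.97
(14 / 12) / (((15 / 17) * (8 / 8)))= 1.32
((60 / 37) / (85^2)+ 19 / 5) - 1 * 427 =-22626376 / 53465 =-423.20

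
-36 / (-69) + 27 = 633 / 23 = 27.52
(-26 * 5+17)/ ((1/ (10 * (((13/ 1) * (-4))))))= 58760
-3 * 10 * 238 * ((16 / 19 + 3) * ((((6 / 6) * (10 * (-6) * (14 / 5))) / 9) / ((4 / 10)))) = 24323600 / 19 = 1280189.47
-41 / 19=-2.16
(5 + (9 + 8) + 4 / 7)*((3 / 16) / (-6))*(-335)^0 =-79 / 112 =-0.71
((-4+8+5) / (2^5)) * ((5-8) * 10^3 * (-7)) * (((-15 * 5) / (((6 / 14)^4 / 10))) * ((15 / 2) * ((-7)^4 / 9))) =-3152625546875 / 12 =-262718795572.92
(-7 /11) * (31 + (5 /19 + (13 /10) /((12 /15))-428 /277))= -9237669 /463144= -19.95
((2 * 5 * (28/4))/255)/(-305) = -14/15555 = -0.00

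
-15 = -15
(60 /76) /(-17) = -15 /323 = -0.05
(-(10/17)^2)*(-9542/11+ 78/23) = 21860800/73117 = 298.98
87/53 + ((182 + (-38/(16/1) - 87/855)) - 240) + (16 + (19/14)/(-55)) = -398797843/9304680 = -42.86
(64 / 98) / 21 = 32 / 1029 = 0.03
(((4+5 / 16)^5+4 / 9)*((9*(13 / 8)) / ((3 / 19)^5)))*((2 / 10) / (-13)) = -6972930728997611 / 2038431744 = -3420733.00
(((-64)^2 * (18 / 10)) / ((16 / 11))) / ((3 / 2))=16896 / 5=3379.20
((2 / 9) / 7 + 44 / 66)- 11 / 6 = -143 / 126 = -1.13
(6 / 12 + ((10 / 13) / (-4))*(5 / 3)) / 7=1 / 39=0.03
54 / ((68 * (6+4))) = 27 / 340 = 0.08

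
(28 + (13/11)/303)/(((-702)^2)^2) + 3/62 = 1214157487082239/25092588006568368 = 0.05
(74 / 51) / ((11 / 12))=1.58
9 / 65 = 0.14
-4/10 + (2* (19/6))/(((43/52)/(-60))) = -98886/215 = -459.93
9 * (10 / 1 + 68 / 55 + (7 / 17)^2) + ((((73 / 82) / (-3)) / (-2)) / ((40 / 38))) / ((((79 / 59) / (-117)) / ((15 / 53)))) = 4329484484661 / 43658351440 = 99.17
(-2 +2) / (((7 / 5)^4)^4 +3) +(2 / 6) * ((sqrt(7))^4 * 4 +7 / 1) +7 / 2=427 / 6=71.17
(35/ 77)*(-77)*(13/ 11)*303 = -137865/ 11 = -12533.18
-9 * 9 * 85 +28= -6857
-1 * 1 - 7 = -8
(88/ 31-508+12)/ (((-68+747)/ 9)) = -6.54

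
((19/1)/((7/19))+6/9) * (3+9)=4388/7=626.86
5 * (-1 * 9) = -45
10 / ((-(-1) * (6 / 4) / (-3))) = -20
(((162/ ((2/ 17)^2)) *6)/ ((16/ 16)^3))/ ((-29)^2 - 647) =361.99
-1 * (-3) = 3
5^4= 625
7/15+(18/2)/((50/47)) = 1339/150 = 8.93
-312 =-312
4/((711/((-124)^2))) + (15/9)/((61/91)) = 3859579/43371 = 88.99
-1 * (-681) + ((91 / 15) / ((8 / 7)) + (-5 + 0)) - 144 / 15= 16121 / 24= 671.71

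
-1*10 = -10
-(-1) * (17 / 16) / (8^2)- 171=-175087 / 1024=-170.98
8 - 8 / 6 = 20 / 3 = 6.67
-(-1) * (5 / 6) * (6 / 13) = 5 / 13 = 0.38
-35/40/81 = -7/648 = -0.01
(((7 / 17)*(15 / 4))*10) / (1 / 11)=5775 / 34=169.85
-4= -4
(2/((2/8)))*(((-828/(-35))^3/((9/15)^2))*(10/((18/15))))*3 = 2522949120/343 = 7355536.79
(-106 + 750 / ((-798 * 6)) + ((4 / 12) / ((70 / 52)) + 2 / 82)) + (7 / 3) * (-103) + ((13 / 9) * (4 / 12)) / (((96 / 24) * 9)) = -346.20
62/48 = 31/24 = 1.29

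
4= 4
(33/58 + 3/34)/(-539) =-324/265727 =-0.00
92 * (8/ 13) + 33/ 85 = 62989/ 1105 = 57.00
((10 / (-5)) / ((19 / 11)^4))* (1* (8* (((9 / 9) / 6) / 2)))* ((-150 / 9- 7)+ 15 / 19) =76367456 / 22284891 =3.43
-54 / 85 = -0.64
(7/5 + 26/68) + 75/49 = 27597/8330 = 3.31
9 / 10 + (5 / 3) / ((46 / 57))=2.97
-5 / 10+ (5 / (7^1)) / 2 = -1 / 7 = -0.14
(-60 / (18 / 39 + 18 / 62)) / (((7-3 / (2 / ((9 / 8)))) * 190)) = -12896 / 163115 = -0.08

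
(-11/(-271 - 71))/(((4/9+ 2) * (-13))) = -1/988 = -0.00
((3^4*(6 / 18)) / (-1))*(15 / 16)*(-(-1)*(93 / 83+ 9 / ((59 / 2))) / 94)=-2827305 / 7365088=-0.38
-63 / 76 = -0.83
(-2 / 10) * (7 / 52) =-0.03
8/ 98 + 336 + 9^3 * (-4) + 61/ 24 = -3030995/ 1176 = -2577.38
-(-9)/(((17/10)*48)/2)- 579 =-39357/68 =-578.78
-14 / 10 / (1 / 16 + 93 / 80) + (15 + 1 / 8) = 783 / 56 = 13.98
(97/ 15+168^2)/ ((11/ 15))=423457/ 11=38496.09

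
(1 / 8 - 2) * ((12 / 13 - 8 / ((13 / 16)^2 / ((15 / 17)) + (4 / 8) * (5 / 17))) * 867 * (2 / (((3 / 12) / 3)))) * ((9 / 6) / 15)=23751660942 / 759733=31263.17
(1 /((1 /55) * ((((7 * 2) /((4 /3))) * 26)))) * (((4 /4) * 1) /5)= 11 /273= 0.04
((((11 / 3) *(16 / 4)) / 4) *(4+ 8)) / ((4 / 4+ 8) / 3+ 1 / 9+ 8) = 99 / 25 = 3.96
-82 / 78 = -41 / 39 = -1.05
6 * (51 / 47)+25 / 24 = 8519 / 1128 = 7.55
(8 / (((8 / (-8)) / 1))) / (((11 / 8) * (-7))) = 64 / 77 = 0.83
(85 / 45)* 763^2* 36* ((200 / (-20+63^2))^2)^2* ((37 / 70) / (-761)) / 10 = -3347970752000000 / 185068792645741961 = -0.02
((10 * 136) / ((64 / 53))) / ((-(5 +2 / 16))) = -219.76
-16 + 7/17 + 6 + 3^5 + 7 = 4087/17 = 240.41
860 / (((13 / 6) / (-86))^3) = -118153762560 / 2197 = -53779591.52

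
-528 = -528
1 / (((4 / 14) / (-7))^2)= 2401 / 4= 600.25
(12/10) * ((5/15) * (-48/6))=-3.20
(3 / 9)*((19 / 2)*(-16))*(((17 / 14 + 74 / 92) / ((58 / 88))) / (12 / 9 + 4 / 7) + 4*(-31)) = 12408596 / 2001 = 6201.20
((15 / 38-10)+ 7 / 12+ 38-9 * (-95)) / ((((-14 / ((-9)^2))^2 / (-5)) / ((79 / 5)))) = -34821879831 / 14896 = -2337666.48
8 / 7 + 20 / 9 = 212 / 63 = 3.37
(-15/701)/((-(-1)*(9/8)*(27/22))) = -880/56781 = -0.02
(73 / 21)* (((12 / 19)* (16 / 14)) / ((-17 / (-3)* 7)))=7008 / 110789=0.06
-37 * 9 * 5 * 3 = -4995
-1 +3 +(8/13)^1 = 34/13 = 2.62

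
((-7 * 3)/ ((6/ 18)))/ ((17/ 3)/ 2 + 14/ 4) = -189/ 19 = -9.95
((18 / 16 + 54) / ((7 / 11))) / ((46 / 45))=31185 / 368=84.74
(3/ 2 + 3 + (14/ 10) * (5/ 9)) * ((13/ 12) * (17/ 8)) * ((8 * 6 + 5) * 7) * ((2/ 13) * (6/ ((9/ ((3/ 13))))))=599165/ 5616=106.69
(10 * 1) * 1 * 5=50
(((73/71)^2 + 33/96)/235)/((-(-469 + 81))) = 225979/14708428160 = 0.00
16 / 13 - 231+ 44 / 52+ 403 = 2263 / 13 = 174.08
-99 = -99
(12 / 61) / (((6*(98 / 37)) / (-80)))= -2960 / 2989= -0.99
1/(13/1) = 1/13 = 0.08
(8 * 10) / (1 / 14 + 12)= 1120 / 169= 6.63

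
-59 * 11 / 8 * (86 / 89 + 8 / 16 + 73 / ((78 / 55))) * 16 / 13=-238516586 / 45123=-5285.92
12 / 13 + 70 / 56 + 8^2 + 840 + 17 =923.17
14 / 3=4.67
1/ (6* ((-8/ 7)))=-7/ 48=-0.15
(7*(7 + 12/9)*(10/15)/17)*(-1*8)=-2800/153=-18.30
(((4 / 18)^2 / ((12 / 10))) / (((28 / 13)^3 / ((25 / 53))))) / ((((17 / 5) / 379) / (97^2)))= 4896578854375 / 2403118368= 2037.59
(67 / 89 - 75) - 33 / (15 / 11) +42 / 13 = -550827 / 5785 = -95.22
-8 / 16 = -1 / 2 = -0.50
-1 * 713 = -713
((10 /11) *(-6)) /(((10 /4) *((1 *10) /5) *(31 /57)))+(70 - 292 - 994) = -415340 /341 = -1218.01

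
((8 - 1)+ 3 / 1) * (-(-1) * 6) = 60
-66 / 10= -33 / 5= -6.60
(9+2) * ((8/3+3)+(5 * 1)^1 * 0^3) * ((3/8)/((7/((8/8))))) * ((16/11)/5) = 34/35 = 0.97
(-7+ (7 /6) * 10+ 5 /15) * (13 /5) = 13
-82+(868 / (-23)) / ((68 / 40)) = -40742 / 391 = -104.20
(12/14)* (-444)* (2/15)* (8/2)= -7104/35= -202.97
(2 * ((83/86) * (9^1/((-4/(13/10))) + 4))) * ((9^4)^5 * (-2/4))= -1009086233101725090483/80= -12613577913771563631.04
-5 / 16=-0.31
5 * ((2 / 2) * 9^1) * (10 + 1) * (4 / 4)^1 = 495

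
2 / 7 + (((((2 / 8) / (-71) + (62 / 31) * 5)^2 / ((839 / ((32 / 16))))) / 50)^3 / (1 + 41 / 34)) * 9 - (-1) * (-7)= -2844616934823542207641041354923 / 423666379834452205914400000000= -6.71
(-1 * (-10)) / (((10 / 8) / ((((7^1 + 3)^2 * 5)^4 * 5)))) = 2500000000000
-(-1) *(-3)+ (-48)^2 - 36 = 2265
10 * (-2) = -20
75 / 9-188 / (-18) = 169 / 9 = 18.78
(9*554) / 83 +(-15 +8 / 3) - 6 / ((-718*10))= 42675077 / 893910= 47.74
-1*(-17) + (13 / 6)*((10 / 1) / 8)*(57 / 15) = 655 / 24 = 27.29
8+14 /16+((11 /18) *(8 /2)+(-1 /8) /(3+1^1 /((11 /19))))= 42281 /3744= 11.29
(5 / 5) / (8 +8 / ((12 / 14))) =3 / 52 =0.06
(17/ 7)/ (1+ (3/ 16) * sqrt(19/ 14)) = 8704/ 3413 - 816 * sqrt(266)/ 23891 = 1.99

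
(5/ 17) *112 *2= 1120/ 17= 65.88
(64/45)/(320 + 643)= 64/43335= 0.00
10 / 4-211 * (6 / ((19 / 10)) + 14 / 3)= -187927 / 114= -1648.48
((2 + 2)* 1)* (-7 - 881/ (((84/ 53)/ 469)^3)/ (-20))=39448266424111/ 8640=4565771576.86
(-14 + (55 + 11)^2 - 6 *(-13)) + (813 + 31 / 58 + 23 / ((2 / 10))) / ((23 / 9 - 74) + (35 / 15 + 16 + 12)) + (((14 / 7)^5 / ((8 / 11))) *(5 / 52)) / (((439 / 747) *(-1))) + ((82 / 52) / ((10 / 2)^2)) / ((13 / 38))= 34950627088227 / 7960694300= 4390.40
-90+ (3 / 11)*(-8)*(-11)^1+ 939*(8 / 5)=7182 / 5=1436.40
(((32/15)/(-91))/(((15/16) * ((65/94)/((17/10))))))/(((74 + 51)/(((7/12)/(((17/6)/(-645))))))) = 0.07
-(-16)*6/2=48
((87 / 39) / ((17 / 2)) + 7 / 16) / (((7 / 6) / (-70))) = -42.00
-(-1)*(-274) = -274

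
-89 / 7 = -12.71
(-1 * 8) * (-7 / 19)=56 / 19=2.95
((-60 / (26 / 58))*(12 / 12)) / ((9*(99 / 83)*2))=-6.23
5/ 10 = 1/ 2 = 0.50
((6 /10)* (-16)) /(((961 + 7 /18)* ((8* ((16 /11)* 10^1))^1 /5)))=-297 /692200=-0.00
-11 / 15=-0.73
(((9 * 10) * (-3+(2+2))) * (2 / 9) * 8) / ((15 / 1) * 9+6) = 160 / 141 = 1.13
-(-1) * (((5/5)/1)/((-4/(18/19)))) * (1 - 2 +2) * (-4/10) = 0.09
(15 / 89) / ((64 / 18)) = 135 / 2848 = 0.05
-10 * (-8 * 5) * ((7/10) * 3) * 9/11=7560/11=687.27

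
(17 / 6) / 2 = 17 / 12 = 1.42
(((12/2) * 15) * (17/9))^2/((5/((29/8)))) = 41905/2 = 20952.50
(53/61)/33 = 53/2013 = 0.03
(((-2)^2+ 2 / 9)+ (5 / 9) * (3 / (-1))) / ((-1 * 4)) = -23 / 36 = -0.64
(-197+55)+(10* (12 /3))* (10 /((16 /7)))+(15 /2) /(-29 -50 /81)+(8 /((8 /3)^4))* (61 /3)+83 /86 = 1950439483 /52816384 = 36.93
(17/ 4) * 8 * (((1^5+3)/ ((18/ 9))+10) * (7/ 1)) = 2856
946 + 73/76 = 71969/76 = 946.96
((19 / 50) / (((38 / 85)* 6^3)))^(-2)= 18662400 / 289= 64575.78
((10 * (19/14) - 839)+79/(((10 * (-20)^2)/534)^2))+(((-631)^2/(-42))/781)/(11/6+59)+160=-1060337131734379/1596364000000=-664.22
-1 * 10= -10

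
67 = 67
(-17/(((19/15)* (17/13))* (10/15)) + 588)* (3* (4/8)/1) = 65277/76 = 858.91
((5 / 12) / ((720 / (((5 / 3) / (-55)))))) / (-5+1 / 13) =13 / 3649536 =0.00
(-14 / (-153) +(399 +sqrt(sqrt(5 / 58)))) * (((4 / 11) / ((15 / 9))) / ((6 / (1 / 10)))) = 5^(1 / 4) * 58^(3 / 4) / 15950 +5551 / 3825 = 1.45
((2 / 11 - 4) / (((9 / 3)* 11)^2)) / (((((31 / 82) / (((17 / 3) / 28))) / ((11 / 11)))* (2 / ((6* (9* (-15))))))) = 31365 / 41261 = 0.76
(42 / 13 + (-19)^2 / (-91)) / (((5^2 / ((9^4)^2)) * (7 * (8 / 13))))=-2884130307 / 9800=-294299.01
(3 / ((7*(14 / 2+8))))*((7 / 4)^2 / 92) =7 / 7360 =0.00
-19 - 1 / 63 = -1198 / 63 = -19.02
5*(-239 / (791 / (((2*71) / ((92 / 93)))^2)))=-52101532755 / 1673756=-31128.51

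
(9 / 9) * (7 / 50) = 7 / 50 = 0.14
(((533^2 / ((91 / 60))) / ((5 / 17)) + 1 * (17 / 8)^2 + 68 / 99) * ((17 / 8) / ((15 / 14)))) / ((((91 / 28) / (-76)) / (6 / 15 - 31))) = 155099855498543 / 171600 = 903845311.76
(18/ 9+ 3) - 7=-2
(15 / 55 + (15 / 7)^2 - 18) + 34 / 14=-5771 / 539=-10.71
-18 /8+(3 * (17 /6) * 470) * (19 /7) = 303557 /28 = 10841.32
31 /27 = 1.15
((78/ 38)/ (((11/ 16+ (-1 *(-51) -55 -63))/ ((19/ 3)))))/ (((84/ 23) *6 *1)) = -598/ 66843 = -0.01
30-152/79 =2218/79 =28.08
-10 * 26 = -260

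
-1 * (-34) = 34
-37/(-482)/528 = 37/254496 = 0.00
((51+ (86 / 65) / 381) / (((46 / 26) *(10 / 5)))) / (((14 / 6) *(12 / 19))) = 3428417 / 350520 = 9.78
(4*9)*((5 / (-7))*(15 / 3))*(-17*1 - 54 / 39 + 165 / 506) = 2321.81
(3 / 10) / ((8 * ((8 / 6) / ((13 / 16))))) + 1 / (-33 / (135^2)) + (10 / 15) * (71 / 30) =-279124673 / 506880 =-550.67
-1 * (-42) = 42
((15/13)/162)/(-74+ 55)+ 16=16.00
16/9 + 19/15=137/45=3.04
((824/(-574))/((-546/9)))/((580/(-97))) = -0.00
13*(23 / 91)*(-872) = -20056 / 7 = -2865.14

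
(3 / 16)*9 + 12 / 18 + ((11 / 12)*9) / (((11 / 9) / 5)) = 1733 / 48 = 36.10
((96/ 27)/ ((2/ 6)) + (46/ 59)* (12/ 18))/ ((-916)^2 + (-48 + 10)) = 330/ 24751031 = 0.00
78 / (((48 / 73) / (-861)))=-817089 / 8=-102136.12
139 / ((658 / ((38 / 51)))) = 2641 / 16779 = 0.16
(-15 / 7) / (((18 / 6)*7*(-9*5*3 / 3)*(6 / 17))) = 17 / 2646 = 0.01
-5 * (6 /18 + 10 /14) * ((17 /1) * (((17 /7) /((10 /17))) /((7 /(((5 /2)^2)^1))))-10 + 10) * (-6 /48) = 1351075 /32928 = 41.03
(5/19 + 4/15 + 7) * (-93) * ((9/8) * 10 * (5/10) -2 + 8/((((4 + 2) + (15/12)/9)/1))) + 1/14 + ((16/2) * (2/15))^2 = -91261475503/26453700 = -3449.86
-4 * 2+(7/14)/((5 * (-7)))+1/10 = -277/35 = -7.91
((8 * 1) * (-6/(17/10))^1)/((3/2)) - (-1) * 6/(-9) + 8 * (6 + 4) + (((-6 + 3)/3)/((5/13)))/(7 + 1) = 122777/2040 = 60.18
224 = 224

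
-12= -12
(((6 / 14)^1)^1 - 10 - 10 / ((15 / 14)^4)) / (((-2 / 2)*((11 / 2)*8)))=1216199 / 3118500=0.39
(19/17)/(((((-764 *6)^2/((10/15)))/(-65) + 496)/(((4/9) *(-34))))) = 1235/35423262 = 0.00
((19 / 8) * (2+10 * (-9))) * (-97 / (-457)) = -44.36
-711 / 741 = -0.96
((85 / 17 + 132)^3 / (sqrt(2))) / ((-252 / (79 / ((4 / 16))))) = -203136887 * sqrt(2) / 126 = -2279991.59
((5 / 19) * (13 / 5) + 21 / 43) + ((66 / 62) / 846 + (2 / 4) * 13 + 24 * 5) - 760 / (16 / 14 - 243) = 790899540511 / 6045884151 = 130.82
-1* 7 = -7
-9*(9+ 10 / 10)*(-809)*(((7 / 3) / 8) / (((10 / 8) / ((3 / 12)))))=16989 / 4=4247.25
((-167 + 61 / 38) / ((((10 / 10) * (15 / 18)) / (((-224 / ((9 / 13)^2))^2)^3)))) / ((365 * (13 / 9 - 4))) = 2217292381731803.32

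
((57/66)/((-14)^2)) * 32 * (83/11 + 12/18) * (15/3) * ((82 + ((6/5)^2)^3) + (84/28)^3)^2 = 521152596312436/7177734375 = 72606.84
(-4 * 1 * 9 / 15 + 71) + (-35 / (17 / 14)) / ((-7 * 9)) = 52829 / 765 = 69.06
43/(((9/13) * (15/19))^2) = 2623387/18225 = 143.94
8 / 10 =4 / 5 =0.80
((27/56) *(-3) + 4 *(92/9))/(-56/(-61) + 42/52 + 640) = 15764047/256479804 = 0.06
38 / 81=0.47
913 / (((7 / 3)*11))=35.57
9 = 9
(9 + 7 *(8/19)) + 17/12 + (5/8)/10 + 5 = 16805/912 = 18.43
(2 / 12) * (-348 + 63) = -95 / 2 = -47.50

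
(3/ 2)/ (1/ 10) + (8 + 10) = 33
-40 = -40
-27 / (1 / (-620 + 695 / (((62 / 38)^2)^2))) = 13014267975 / 923521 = 14092.01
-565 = -565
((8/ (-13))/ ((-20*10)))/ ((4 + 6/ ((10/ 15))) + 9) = 1/ 7150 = 0.00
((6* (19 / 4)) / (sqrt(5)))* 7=399* sqrt(5) / 10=89.22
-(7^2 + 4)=-53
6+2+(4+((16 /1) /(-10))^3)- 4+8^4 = 4099.90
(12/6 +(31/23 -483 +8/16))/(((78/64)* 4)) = -29388/299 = -98.29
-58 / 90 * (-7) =203 / 45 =4.51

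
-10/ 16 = -5/ 8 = -0.62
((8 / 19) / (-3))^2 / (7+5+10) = 32 / 35739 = 0.00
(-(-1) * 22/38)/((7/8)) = 88/133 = 0.66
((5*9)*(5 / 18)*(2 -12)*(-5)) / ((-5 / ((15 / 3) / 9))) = -625 / 9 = -69.44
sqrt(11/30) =sqrt(330)/30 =0.61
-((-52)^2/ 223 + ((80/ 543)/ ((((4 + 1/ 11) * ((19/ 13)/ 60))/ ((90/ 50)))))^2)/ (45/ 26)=-1317101078176/ 118681145235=-11.10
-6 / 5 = -1.20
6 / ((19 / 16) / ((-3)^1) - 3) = -288 / 163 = -1.77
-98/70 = -7/5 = -1.40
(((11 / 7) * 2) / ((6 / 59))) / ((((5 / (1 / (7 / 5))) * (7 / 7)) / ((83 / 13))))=28.19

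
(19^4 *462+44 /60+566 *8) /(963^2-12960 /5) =903192461 /13871655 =65.11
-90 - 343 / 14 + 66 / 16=-883 / 8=-110.38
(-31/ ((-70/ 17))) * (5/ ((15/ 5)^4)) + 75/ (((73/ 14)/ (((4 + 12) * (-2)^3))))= -152371129/ 82782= -1840.63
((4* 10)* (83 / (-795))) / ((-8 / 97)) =8051 / 159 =50.64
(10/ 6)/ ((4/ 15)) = 25/ 4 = 6.25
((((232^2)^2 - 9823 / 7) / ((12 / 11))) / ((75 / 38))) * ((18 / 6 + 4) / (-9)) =-52325216801 / 50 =-1046504336.02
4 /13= 0.31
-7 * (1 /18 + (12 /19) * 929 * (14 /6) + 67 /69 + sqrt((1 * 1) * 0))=-75439301 /7866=-9590.55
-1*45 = -45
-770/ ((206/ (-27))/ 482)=5010390/ 103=48644.56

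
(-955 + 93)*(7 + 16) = -19826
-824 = -824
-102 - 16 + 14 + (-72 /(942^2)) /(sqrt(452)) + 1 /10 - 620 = -7239 /10 - sqrt(113) /2785337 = -723.90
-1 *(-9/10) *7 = 63/10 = 6.30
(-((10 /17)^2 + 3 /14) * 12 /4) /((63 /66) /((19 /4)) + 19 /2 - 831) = 1421409 /694501969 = 0.00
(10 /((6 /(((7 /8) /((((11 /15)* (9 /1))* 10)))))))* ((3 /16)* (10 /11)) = 175 /46464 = 0.00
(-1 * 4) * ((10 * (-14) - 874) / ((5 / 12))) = 48672 / 5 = 9734.40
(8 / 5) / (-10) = -4 / 25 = -0.16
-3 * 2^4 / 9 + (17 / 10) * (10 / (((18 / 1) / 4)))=-14 / 9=-1.56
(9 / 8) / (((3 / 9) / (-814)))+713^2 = 2022487 / 4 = 505621.75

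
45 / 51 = 0.88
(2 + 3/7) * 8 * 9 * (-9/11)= -11016/77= -143.06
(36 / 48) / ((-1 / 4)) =-3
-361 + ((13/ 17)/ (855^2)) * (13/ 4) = -17945201531/ 49709700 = -361.00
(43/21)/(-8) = -43/168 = -0.26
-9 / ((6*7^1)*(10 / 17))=-51 / 140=-0.36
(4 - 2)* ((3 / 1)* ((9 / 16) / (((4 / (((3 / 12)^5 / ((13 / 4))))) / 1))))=27 / 106496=0.00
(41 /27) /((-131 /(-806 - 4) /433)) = 532590 /131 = 4065.57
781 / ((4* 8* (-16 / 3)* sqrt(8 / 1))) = -2343* sqrt(2) / 2048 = -1.62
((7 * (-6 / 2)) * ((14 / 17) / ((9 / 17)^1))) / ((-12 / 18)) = 49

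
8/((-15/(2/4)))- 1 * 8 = -124/15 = -8.27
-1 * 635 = -635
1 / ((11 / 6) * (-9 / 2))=-4 / 33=-0.12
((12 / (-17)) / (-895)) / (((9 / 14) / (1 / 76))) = 14 / 867255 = 0.00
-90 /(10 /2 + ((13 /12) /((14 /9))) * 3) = -5040 /397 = -12.70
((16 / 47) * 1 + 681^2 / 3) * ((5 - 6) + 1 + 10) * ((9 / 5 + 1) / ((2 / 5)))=508592350 / 47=10821113.83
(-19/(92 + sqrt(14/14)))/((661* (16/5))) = -0.00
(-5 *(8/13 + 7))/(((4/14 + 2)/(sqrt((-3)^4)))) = -31185/208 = -149.93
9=9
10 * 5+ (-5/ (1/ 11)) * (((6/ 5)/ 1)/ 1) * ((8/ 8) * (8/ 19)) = 422/ 19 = 22.21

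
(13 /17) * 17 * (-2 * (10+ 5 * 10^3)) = -130260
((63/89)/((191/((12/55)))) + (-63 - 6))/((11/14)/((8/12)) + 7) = -1806292572/214102405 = -8.44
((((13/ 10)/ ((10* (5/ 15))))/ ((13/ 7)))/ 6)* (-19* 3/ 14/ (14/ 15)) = -171/ 1120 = -0.15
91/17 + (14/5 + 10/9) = 7087/765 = 9.26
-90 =-90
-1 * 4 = -4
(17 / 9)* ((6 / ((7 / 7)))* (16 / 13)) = 544 / 39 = 13.95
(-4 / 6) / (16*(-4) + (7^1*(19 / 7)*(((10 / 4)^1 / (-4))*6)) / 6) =16 / 1821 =0.01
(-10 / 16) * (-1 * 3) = 15 / 8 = 1.88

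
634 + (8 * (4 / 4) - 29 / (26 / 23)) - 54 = 14621 / 26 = 562.35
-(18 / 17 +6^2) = -630 / 17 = -37.06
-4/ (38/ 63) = -126/ 19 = -6.63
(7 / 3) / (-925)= -7 / 2775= -0.00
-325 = -325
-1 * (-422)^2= -178084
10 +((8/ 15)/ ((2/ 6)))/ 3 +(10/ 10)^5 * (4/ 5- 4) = 22/ 3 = 7.33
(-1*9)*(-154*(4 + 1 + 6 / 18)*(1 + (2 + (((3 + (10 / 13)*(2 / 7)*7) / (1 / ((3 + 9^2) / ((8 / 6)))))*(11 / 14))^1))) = 21876624 / 13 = 1682817.23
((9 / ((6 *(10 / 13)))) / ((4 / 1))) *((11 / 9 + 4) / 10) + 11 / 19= 38009 / 45600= 0.83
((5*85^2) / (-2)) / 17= -2125 / 2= -1062.50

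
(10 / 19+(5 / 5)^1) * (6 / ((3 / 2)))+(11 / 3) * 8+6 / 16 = 16331 / 456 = 35.81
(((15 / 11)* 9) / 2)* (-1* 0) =0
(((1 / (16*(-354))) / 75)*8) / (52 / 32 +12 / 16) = -2 / 252225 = -0.00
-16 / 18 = -8 / 9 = -0.89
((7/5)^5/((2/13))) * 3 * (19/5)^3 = 4495889307/781250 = 5754.74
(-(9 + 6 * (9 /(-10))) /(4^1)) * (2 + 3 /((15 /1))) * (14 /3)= -231 /25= -9.24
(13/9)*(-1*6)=-26/3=-8.67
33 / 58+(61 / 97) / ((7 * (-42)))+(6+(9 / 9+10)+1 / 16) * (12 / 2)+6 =360389149 / 3308088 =108.94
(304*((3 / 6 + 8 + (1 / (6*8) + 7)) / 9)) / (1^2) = 14155 / 27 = 524.26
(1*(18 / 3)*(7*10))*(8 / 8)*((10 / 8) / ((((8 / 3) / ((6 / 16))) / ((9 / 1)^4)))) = 31000725 / 64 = 484386.33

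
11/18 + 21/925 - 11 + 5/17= -2850899/283050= -10.07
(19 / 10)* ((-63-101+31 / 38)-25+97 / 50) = -44233 / 125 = -353.86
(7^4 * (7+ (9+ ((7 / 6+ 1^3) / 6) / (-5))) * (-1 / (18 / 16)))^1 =-13767334 / 405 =-33993.42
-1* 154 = -154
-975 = -975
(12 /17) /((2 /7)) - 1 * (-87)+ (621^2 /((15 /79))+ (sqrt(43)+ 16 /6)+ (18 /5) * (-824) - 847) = sqrt(43)+ 516966941 /255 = 2027327.89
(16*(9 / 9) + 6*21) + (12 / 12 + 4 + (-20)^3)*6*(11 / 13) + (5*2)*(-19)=-40638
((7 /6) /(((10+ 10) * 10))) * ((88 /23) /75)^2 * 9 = 3388 /24796875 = 0.00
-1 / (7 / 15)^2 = -225 / 49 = -4.59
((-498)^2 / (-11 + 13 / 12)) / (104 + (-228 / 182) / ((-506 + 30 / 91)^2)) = -3150849536262144 / 13102917702875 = -240.47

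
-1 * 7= -7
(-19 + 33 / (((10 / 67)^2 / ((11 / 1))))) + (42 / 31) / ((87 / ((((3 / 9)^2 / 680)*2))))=223872460099 / 13754700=16276.07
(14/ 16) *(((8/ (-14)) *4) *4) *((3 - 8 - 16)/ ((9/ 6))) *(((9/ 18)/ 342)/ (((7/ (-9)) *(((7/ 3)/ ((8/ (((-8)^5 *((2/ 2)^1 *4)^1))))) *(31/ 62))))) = 3/ 272384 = 0.00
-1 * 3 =-3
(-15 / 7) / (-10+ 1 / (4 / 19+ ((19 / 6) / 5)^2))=31377 / 122486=0.26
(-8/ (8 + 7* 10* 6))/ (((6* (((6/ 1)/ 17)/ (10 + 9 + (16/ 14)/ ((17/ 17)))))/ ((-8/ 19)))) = 3196/ 42693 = 0.07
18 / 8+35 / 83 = 887 / 332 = 2.67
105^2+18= 11043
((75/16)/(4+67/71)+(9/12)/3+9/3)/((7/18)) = 10.80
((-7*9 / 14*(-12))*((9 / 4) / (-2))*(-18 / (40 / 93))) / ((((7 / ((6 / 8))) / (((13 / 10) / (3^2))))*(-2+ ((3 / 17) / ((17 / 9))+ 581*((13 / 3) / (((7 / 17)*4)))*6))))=0.00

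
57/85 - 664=-56383/85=-663.33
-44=-44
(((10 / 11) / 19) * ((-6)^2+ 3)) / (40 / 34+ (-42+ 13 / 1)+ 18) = -6630 / 34903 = -0.19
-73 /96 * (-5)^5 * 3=228125 /32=7128.91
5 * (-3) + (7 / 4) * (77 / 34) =-1501 / 136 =-11.04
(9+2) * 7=77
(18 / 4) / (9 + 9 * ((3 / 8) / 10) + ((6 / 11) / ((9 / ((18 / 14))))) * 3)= 0.47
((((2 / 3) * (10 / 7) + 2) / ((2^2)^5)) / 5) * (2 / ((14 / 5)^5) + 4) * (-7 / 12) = -11147321 / 8260976640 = -0.00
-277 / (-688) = 277 / 688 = 0.40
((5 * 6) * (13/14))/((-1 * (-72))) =65/168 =0.39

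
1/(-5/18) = -18/5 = -3.60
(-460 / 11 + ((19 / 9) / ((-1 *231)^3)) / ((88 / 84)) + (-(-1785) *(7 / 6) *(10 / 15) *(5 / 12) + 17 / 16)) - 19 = 518.72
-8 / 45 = -0.18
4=4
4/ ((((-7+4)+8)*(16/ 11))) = 11/ 20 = 0.55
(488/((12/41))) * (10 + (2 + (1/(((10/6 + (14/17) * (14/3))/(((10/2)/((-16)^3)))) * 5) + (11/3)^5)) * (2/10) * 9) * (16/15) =468885017312819/218505600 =2145871.86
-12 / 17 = -0.71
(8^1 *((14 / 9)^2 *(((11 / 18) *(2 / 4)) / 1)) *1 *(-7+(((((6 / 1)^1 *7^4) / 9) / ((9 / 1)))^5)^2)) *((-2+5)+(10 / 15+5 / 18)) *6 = 4432739742229500768764681.00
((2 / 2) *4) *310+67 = 1307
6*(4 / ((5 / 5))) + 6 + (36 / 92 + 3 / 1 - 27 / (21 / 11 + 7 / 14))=27042 / 1219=22.18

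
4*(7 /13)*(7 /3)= 196 /39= 5.03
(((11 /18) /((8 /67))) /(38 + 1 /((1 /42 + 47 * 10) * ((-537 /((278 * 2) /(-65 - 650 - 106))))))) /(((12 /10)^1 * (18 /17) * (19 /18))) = 0.10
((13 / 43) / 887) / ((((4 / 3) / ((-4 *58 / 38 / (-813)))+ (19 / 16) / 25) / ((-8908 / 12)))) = -0.00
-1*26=-26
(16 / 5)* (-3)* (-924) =44352 / 5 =8870.40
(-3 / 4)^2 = 9 / 16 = 0.56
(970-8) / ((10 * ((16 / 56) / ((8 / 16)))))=3367 / 20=168.35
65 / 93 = 0.70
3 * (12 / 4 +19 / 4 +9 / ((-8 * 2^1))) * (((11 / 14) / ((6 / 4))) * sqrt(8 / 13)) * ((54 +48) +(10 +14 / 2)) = 1054.37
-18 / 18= -1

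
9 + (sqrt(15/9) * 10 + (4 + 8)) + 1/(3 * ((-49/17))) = 10 * sqrt(15)/3 + 3070/147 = 33.79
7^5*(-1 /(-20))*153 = 2571471 /20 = 128573.55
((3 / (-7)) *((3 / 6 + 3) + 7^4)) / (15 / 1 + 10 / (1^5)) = -2061 / 50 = -41.22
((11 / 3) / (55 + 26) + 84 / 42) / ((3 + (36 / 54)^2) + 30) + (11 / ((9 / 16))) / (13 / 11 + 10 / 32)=4014577 / 305343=13.15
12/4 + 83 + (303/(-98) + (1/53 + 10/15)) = 83.59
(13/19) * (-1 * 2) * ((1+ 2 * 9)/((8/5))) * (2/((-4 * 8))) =65/64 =1.02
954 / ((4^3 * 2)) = 7.45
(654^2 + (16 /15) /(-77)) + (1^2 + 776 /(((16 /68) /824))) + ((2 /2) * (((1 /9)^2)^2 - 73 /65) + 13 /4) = 3145271.11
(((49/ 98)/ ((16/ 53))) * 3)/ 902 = 159/ 28864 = 0.01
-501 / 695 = -0.72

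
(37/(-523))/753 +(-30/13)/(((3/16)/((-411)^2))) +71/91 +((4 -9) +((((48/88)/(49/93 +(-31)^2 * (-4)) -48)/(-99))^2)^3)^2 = -565500217786337385543024918897932849553556068121660661575668942172022978964808318126119063276659816804342226163/272005609606391804429110234042965109918331105896015249035907762540254668516526774697161841743573315277683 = -2079002.04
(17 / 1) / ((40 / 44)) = 187 / 10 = 18.70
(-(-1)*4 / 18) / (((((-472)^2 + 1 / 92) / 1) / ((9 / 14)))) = 92 / 143472903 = 0.00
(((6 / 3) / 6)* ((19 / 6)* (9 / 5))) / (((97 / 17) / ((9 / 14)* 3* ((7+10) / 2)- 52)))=-11.86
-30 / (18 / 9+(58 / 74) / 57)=-63270 / 4247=-14.90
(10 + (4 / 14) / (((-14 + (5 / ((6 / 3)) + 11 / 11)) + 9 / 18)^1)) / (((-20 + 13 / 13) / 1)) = -349 / 665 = -0.52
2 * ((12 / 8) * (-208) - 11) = -646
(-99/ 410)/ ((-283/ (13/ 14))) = 0.00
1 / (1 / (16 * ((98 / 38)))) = 784 / 19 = 41.26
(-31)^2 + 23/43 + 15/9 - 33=119996/129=930.20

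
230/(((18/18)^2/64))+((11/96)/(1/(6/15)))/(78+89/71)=19879066381/1350480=14720.00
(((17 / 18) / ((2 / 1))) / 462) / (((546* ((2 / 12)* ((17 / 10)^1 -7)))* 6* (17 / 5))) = -25 / 240648408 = -0.00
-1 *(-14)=14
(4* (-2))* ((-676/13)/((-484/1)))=-0.86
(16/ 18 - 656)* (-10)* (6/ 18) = 58960/ 27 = 2183.70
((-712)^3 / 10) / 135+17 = -180460589 / 675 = -267349.02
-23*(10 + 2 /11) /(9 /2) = -5152 /99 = -52.04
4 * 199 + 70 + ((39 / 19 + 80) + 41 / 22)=397065 / 418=949.92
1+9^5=59050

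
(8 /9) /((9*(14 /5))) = 20 /567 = 0.04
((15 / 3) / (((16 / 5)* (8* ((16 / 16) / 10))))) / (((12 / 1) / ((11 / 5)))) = 275 / 768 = 0.36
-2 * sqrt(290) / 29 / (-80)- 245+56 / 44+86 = -1735 / 11+sqrt(290) / 1160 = -157.71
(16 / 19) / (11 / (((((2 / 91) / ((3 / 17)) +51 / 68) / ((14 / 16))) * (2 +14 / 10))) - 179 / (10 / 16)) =-0.00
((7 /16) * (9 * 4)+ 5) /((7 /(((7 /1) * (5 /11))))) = 415 /44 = 9.43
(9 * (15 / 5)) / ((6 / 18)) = 81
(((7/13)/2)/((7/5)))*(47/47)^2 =5/26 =0.19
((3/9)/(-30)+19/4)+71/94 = 46481/8460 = 5.49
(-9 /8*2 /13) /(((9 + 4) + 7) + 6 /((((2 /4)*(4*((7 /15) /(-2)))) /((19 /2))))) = 0.00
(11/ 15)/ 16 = 11/ 240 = 0.05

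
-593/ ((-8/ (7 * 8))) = 4151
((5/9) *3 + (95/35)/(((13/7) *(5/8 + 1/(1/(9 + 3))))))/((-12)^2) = 7021/567216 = 0.01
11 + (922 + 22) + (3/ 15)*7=956.40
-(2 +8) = -10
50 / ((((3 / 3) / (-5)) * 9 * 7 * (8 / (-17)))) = 2125 / 252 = 8.43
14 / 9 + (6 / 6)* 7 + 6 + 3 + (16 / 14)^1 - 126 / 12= 1033 / 126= 8.20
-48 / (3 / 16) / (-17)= 256 / 17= 15.06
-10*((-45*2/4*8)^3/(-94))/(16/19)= -34627500/47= -736755.32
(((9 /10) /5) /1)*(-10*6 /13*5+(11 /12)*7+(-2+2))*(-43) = 335271 /2600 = 128.95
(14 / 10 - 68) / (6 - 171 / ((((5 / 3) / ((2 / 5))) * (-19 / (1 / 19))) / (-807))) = 10545 / 13576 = 0.78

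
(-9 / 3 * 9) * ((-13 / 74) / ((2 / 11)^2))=42471 / 296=143.48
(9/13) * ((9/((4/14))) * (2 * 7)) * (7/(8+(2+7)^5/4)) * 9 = 1000188/768053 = 1.30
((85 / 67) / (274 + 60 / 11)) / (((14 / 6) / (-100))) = -140250 / 720853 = -0.19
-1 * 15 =-15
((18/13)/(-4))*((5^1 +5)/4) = -45/52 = -0.87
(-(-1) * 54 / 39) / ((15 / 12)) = 72 / 65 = 1.11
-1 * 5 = -5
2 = 2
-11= -11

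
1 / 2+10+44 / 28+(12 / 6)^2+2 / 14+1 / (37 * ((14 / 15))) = 601 / 37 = 16.24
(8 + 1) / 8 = 9 / 8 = 1.12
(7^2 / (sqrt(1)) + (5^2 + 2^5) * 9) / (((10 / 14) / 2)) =7868 / 5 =1573.60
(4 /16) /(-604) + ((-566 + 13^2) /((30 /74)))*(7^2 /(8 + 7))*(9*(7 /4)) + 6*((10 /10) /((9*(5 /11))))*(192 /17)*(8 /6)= -155132591623 /3080400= -50361.18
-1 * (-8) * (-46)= -368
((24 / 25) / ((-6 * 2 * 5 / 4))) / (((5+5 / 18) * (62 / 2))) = -144 / 368125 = -0.00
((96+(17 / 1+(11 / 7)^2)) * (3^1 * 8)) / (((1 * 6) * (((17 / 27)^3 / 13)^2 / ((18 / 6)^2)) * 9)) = 1481808985691112 / 1182740881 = 1252860.21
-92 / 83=-1.11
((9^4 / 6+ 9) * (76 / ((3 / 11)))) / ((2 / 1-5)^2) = 102410 / 3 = 34136.67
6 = 6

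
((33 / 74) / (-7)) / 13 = -0.00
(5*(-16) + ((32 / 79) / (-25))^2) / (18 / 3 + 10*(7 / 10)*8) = -5033048 / 3900625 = -1.29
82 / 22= 41 / 11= 3.73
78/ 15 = 26/ 5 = 5.20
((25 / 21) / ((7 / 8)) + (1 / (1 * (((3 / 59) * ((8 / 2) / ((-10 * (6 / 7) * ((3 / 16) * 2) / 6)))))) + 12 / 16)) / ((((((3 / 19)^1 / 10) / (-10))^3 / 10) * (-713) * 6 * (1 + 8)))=-34533.01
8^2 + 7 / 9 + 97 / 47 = 28274 / 423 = 66.84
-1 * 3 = -3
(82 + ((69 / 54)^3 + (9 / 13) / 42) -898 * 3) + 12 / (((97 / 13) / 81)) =-127648991671 / 51479064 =-2479.63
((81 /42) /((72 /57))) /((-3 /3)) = -171 /112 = -1.53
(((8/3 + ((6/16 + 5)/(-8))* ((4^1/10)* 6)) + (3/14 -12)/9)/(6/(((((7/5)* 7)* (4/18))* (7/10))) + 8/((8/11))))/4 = -7007/1639360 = -0.00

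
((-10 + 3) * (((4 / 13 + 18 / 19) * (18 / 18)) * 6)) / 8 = -3255 / 494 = -6.59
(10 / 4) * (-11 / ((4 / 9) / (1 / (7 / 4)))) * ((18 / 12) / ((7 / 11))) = -16335 / 196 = -83.34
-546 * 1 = -546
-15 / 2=-7.50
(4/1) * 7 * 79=2212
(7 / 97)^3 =343 / 912673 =0.00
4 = 4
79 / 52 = 1.52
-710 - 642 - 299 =-1651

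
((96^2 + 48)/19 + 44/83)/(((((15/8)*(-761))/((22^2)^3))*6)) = -349095817376768/54004365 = -6464214.83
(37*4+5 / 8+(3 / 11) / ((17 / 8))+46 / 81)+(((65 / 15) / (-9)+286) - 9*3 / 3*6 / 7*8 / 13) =4742636981 / 11027016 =430.09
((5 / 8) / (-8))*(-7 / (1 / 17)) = 595 / 64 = 9.30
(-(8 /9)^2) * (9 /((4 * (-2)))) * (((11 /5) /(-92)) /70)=-11 /36225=-0.00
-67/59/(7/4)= -268/413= -0.65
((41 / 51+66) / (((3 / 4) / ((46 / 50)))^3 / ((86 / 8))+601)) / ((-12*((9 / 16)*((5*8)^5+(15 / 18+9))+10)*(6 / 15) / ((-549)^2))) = -19101886268852160 / 157653760886772704579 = -0.00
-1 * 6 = -6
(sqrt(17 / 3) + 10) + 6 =sqrt(51) / 3 + 16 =18.38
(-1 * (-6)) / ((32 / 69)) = 207 / 16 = 12.94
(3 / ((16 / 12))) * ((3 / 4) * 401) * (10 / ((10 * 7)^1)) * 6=32481 / 56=580.02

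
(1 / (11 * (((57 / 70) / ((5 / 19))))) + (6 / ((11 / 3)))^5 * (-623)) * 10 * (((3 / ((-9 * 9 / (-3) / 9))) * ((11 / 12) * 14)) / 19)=-44621619397670 / 903803571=-49370.93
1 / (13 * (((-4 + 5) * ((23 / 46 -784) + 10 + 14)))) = -2 / 19747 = -0.00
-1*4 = -4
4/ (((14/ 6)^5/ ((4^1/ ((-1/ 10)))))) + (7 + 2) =6.69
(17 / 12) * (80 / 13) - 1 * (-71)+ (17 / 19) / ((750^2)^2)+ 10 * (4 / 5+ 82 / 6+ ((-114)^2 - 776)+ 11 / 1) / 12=803740078125000221 / 78152343750000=10284.27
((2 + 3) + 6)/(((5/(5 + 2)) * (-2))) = -77/10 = -7.70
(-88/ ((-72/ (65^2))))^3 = 100382543421875/ 729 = 137698962169.92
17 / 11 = 1.55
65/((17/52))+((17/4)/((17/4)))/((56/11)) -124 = 71419/952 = 75.02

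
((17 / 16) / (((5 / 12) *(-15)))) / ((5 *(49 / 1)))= -0.00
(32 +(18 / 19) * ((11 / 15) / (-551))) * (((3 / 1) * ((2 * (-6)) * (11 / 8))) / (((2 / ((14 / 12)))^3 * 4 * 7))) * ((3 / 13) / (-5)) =451405493 / 871020800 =0.52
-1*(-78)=78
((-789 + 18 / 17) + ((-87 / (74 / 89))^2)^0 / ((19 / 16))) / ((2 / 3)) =-762699 / 646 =-1180.65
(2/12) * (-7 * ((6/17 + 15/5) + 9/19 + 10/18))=-89173/17442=-5.11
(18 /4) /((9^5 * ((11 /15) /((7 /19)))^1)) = 35 /914166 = 0.00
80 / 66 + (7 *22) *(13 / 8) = 251.46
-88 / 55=-8 / 5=-1.60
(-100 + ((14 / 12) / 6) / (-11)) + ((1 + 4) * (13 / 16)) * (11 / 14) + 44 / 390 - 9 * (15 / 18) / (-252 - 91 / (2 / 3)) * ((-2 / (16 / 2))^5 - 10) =-165386008079 / 1706664960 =-96.91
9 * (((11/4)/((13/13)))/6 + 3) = 249/8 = 31.12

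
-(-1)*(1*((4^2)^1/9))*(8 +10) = 32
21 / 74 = 0.28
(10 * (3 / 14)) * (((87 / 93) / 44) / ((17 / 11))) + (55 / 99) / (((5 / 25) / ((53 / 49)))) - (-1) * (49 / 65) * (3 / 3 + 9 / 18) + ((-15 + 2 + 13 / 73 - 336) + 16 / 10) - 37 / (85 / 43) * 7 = -2091210036337 / 4411084860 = -474.08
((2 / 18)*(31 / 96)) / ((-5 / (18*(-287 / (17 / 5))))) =10.90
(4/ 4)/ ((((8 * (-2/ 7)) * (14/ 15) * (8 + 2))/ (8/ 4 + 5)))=-21/ 64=-0.33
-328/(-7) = 328/7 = 46.86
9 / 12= 3 / 4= 0.75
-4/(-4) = 1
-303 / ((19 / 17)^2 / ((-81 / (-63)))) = -788103 / 2527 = -311.87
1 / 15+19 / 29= 314 / 435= 0.72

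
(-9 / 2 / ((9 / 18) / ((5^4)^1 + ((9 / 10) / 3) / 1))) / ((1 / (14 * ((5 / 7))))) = -56277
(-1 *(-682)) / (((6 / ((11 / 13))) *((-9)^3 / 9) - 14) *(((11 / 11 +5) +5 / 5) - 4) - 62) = -3751 / 10049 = -0.37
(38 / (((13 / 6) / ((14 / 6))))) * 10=5320 / 13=409.23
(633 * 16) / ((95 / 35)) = 3731.37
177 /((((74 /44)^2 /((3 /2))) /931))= 87388.87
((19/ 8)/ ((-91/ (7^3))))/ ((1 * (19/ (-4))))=49/ 26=1.88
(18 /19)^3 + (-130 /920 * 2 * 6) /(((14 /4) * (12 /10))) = 493117 /1104299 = 0.45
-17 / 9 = -1.89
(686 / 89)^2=470596 / 7921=59.41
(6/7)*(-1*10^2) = -600/7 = -85.71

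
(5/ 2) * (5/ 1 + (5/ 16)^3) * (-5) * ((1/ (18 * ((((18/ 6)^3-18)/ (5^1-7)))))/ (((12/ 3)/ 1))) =515125/ 2654208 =0.19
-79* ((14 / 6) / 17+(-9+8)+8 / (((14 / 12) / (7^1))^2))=-1156876 / 51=-22683.84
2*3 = 6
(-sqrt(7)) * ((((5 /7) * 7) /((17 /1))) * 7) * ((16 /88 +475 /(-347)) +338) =-44996525 * sqrt(7) /64889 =-1834.67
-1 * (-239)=239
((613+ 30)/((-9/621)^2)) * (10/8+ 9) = 125514243/4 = 31378560.75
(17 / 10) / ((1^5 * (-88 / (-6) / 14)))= 357 / 220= 1.62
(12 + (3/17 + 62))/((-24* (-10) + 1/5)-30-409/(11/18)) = -69355/429233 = -0.16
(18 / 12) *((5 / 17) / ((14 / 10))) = 75 / 238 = 0.32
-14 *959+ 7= -13419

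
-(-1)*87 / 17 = 87 / 17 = 5.12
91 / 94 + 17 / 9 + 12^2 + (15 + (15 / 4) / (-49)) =13412893 / 82908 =161.78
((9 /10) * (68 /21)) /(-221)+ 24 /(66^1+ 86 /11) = 588 /1885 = 0.31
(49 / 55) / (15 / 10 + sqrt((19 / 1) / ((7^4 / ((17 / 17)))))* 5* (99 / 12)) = 0.17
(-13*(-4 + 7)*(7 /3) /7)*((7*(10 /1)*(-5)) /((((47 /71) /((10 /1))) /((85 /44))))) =68648125 /517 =132781.67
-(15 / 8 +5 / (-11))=-125 / 88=-1.42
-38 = -38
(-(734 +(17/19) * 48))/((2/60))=-442860/19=-23308.42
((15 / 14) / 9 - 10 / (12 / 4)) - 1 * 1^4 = -59 / 14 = -4.21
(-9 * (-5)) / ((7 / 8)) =360 / 7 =51.43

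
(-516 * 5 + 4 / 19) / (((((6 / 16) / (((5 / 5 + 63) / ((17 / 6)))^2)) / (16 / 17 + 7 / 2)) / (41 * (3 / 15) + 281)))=-2104186805157888 / 466735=-4508311579.71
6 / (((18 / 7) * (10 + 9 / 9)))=7 / 33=0.21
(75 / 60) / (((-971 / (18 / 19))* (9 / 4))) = -10 / 18449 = -0.00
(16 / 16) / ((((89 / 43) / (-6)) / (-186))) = 47988 / 89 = 539.19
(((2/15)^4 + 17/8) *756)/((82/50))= 6025271/6150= 979.72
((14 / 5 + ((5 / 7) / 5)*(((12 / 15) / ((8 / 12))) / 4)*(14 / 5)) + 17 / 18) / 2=1.93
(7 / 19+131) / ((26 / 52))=4992 / 19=262.74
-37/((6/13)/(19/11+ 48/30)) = -29341/110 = -266.74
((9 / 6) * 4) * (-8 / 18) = -2.67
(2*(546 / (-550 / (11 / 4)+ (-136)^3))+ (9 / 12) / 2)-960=-61899679 / 64504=-959.63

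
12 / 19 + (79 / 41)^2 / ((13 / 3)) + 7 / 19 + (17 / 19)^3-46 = -6509252869 / 149889727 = -43.43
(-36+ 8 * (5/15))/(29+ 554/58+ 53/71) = -41180/48549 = -0.85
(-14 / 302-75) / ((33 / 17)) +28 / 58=-5516914 / 144507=-38.18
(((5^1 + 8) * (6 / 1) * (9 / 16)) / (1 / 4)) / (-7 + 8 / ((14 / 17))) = 64.66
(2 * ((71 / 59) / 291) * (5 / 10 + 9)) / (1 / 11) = 14839 / 17169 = 0.86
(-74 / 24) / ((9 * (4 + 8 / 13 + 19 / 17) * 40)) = -8177 / 5473440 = -0.00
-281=-281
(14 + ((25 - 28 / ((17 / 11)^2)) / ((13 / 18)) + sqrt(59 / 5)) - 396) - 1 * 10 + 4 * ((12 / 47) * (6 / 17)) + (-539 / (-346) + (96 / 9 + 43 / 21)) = -153528319703 / 427674338 + sqrt(295) / 5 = -355.55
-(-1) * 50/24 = 25/12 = 2.08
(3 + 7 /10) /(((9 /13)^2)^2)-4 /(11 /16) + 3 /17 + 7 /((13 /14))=2871503977 /159497910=18.00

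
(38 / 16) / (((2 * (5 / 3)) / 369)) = 21033 / 80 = 262.91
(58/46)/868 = 29/19964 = 0.00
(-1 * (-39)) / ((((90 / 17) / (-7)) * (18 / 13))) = -20111 / 540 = -37.24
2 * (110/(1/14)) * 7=21560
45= 45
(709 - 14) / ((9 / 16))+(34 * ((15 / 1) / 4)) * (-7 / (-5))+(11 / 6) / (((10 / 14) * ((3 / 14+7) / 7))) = 1416.55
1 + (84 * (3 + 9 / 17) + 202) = 499.47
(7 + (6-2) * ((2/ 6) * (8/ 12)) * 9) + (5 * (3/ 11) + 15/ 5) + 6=25.36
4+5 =9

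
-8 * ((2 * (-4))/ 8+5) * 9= -288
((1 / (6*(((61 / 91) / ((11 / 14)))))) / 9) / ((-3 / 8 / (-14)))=4004 / 4941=0.81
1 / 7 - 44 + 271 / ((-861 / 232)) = -100633 / 861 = -116.88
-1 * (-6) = 6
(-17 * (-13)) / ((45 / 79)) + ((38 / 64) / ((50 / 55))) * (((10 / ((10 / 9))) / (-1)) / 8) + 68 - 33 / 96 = 10480879 / 23040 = 454.90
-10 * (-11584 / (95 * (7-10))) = -23168 / 57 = -406.46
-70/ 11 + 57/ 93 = -1961/ 341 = -5.75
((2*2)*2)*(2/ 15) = 16/ 15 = 1.07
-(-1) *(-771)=-771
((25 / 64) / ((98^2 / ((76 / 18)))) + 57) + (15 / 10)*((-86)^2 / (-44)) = -195.14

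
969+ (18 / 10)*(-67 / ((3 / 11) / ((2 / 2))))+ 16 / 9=23786 / 45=528.58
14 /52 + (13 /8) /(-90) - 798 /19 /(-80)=1453 /1872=0.78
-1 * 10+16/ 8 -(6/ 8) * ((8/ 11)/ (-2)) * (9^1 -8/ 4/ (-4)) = -119/ 22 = -5.41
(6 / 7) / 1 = 6 / 7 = 0.86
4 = 4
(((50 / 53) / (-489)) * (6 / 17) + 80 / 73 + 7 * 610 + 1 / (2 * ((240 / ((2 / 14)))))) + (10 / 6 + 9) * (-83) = 40654603224973 / 12007518880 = 3385.76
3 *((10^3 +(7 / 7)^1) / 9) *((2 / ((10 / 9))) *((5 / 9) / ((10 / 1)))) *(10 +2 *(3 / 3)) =2002 / 5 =400.40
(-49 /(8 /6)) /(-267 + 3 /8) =98 /711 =0.14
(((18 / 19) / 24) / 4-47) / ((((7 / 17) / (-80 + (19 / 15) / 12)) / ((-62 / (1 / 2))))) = -21652594459 / 19152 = -1130565.71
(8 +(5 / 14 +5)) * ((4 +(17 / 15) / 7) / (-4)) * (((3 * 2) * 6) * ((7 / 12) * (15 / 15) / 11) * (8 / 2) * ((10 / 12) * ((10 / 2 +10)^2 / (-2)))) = 9949.55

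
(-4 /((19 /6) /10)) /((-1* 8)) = 30 /19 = 1.58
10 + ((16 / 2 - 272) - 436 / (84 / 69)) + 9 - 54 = -4600 / 7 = -657.14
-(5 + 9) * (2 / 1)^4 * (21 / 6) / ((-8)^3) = 1.53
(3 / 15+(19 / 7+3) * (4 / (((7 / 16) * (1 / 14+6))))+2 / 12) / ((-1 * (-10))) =32029 / 35700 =0.90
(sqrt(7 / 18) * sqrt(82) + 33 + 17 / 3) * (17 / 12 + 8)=113 * sqrt(287) / 36 + 3277 / 9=417.29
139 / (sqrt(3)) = 139 * sqrt(3) / 3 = 80.25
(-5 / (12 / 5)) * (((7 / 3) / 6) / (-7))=25 / 216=0.12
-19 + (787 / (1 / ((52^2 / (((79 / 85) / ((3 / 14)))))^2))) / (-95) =-3219861.35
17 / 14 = 1.21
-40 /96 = -5 /12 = -0.42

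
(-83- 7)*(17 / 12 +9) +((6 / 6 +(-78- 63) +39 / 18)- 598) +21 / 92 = -461777 / 276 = -1673.11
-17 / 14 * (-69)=1173 / 14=83.79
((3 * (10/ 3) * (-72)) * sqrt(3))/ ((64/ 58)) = -1305 * sqrt(3)/ 2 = -1130.16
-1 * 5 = -5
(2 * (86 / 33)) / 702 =86 / 11583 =0.01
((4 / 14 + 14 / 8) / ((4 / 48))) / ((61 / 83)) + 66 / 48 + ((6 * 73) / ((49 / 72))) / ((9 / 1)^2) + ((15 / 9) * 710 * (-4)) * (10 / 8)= -421384955 / 71736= -5874.11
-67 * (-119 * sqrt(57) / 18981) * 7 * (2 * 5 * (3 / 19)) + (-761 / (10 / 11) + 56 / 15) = -798.32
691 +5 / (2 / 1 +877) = 607394 / 879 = 691.01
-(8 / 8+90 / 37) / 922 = -127 / 34114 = -0.00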